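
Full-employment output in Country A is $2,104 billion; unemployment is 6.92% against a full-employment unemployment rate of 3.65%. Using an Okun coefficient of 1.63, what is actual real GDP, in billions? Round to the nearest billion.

Unemployment gap = 6.92 - 3.65 = 3.27 points, so the output gap is -1.63 × 3.27 = -5.3301%.
Actual GDP = 2104 × (1 - 5.3301/100) = 2104 × 0.946699 ≈ 1992 billion.

$1,992 billion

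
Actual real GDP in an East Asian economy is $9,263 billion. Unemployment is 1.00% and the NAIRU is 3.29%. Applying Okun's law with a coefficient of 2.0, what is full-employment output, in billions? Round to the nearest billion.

$8,857 billion

Unemployment gap = 1 - 3.29 = -2.29 points, so output gap = -2 × (-2.29) = 4.58%.
Since Y = Y* × (1 + gap/100), Y* = 9263/1.0458 ≈ 8857 billion.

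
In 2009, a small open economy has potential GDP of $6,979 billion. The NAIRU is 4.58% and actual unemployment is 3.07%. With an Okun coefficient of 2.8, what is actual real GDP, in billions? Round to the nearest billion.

$7,274 billion

Unemployment gap = 3.07 - 4.58 = -1.51 points, so the output gap is -2.8 × (-1.51) = 4.228%.
Actual GDP = 6979 × (1 + 4.228/100) = 6979 × 1.04228 ≈ 7274 billion.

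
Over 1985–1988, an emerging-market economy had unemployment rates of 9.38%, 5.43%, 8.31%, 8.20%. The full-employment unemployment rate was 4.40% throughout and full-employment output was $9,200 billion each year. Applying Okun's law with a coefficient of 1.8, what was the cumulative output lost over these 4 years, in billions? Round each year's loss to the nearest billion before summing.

$2,272 billion

Year 1985: gap = -1.8 × (9.38 - 4.4) = -8.964%, loss ≈ 9200 × 8.964/100 ≈ 825.
Year 1986: gap = -1.8 × (5.43 - 4.4) = -1.854%, loss ≈ 9200 × 1.854/100 ≈ 171.
Year 1987: gap = -1.8 × (8.31 - 4.4) = -7.038%, loss ≈ 9200 × 7.038/100 ≈ 647.
Year 1988: gap = -1.8 × (8.2 - 4.4) = -6.84%, loss ≈ 9200 × 6.84/100 ≈ 629.
Total lost output = 825 + 171 + 647 + 629 = 2272 billion.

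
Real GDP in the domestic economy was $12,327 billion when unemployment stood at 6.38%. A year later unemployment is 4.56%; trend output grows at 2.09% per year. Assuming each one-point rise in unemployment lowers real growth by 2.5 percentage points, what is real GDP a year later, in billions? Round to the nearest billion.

$13,146 billion

Δu = 4.56 - 6.38 = -1.82 points.
Okun's law (growth form): g_Y = g_Y* - β × Δu = 2.09 - 2.5 × (-1.82) = 2.09 + 4.55 = 6.64%.
Real GDP in the next year = 12327 × (1 + 6.64/100) = 12327 × 1.0664 ≈ 13146 billion.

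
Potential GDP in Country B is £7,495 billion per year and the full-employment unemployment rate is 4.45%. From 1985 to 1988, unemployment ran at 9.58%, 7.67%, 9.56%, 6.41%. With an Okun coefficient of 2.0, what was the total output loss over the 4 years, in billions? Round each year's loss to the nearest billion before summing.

£2,312 billion

Year 1985: gap = -2.0 × (9.58 - 4.45) = -10.26%, loss ≈ 7495 × 10.26/100 ≈ 769.
Year 1986: gap = -2.0 × (7.67 - 4.45) = -6.44%, loss ≈ 7495 × 6.44/100 ≈ 483.
Year 1987: gap = -2.0 × (9.56 - 4.45) = -10.22%, loss ≈ 7495 × 10.22/100 ≈ 766.
Year 1988: gap = -2.0 × (6.41 - 4.45) = -3.92%, loss ≈ 7495 × 3.92/100 ≈ 294.
Total lost output = 769 + 483 + 766 + 294 = 2312 billion.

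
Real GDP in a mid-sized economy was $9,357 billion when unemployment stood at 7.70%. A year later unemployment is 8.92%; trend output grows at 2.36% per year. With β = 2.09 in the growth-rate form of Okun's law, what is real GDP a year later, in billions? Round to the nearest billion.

Δu = 8.92 - 7.7 = 1.22 points.
Okun's law (growth form): g_Y = g_Y* - β × Δu = 2.36 - 2.09 × (1.22) = 2.36 - 2.5498 = -0.1898%.
Real GDP in the next year = 9357 × (1 - 0.1898/100) = 9357 × 0.998102 ≈ 9339 billion.

$9,339 billion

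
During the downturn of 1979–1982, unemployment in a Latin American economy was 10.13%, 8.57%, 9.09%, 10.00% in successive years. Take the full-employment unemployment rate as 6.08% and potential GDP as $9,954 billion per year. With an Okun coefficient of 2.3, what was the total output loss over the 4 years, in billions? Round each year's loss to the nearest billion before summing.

Year 1979: gap = -2.3 × (10.13 - 6.08) = -9.315%, loss ≈ 9954 × 9.315/100 ≈ 927.
Year 1980: gap = -2.3 × (8.57 - 6.08) = -5.727%, loss ≈ 9954 × 5.727/100 ≈ 570.
Year 1981: gap = -2.3 × (9.09 - 6.08) = -6.923%, loss ≈ 9954 × 6.923/100 ≈ 689.
Year 1982: gap = -2.3 × (10 - 6.08) = -9.016%, loss ≈ 9954 × 9.016/100 ≈ 897.
Total lost output = 927 + 570 + 689 + 897 = 3083 billion.

$3,083 billion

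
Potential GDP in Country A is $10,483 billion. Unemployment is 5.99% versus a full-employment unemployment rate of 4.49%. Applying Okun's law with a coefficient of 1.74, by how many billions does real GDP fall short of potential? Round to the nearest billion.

Output gap = -1.74 × (5.99 - 4.49) = -1.74 × 1.5 = -2.61%.
Actual GDP ≈ 10483 × 0.9739 ≈ 10209 billion, so the shortfall is 10483 - 10209 = 274 billion.

$274 billion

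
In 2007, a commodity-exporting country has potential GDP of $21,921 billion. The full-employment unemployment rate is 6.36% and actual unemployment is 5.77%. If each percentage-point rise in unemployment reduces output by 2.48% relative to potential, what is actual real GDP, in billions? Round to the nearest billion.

$22,242 billion

Unemployment gap = 5.77 - 6.36 = -0.59 points, so the output gap is -2.48 × (-0.59) = 1.4632%.
Actual GDP = 21921 × (1 + 1.4632/100) = 21921 × 1.014632 ≈ 22242 billion.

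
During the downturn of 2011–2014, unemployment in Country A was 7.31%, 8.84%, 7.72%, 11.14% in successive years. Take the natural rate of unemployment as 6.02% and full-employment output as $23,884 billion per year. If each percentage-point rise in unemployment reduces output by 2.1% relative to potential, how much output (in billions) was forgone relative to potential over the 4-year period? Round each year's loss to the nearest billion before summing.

Year 2011: gap = -2.1 × (7.31 - 6.02) = -2.709%, loss ≈ 23884 × 2.709/100 ≈ 647.
Year 2012: gap = -2.1 × (8.84 - 6.02) = -5.922%, loss ≈ 23884 × 5.922/100 ≈ 1414.
Year 2013: gap = -2.1 × (7.72 - 6.02) = -3.57%, loss ≈ 23884 × 3.57/100 ≈ 853.
Year 2014: gap = -2.1 × (11.14 - 6.02) = -10.752%, loss ≈ 23884 × 10.752/100 ≈ 2568.
Total lost output = 647 + 1414 + 853 + 2568 = 5482 billion.

$5,482 billion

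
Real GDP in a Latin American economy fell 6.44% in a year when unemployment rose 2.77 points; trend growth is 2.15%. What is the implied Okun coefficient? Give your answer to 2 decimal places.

β ≈ 3.10

Growth form: g_Y = g_Y* - β × Δu, so β = (g_Y* - g_Y)/Δu.
β = (2.15 + 6.44)/2.77 = 8.59/2.77 = 3.10.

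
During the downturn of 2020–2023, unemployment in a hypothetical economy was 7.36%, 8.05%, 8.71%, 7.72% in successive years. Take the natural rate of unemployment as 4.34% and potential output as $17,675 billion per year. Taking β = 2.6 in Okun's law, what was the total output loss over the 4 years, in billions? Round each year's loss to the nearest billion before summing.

$6,654 billion

Year 2020: gap = -2.6 × (7.36 - 4.34) = -7.852%, loss ≈ 17675 × 7.852/100 ≈ 1388.
Year 2021: gap = -2.6 × (8.05 - 4.34) = -9.646%, loss ≈ 17675 × 9.646/100 ≈ 1705.
Year 2022: gap = -2.6 × (8.71 - 4.34) = -11.362%, loss ≈ 17675 × 11.362/100 ≈ 2008.
Year 2023: gap = -2.6 × (7.72 - 4.34) = -8.788%, loss ≈ 17675 × 8.788/100 ≈ 1553.
Total lost output = 1388 + 1705 + 2008 + 1553 = 6654 billion.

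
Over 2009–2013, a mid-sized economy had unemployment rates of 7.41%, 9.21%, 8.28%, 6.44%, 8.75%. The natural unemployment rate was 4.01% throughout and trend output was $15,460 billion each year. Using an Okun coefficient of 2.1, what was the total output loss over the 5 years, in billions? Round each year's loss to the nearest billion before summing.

$6,506 billion

Year 2009: gap = -2.1 × (7.41 - 4.01) = -7.14%, loss ≈ 15460 × 7.14/100 ≈ 1104.
Year 2010: gap = -2.1 × (9.21 - 4.01) = -10.92%, loss ≈ 15460 × 10.92/100 ≈ 1688.
Year 2011: gap = -2.1 × (8.28 - 4.01) = -8.967%, loss ≈ 15460 × 8.967/100 ≈ 1386.
Year 2012: gap = -2.1 × (6.44 - 4.01) = -5.103%, loss ≈ 15460 × 5.103/100 ≈ 789.
Year 2013: gap = -2.1 × (8.75 - 4.01) = -9.954%, loss ≈ 15460 × 9.954/100 ≈ 1539.
Total lost output = 1104 + 1688 + 1386 + 789 + 1539 = 6506 billion.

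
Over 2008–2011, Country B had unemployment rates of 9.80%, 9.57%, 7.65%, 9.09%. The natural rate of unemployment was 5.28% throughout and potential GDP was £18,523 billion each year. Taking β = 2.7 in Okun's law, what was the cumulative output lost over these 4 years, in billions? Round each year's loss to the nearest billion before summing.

£7,497 billion

Year 2008: gap = -2.7 × (9.8 - 5.28) = -12.204%, loss ≈ 18523 × 12.204/100 ≈ 2261.
Year 2009: gap = -2.7 × (9.57 - 5.28) = -11.583%, loss ≈ 18523 × 11.583/100 ≈ 2146.
Year 2010: gap = -2.7 × (7.65 - 5.28) = -6.399%, loss ≈ 18523 × 6.399/100 ≈ 1185.
Year 2011: gap = -2.7 × (9.09 - 5.28) = -10.287%, loss ≈ 18523 × 10.287/100 ≈ 1905.
Total lost output = 2261 + 2146 + 1185 + 1905 = 7497 billion.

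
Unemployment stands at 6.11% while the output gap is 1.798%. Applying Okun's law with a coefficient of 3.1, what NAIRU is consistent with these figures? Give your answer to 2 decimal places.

From Okun's law, u - u* = -(output gap)/β = -(1.798)/3.1 = -0.58 points.
So u* = 6.11 + 0.58 = 6.69%.

6.69%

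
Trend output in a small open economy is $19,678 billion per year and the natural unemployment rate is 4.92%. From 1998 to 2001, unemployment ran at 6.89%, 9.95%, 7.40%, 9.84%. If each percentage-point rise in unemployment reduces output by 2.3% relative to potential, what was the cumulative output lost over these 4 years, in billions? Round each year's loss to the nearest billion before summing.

$6,518 billion

Year 1998: gap = -2.3 × (6.89 - 4.92) = -4.531%, loss ≈ 19678 × 4.531/100 ≈ 892.
Year 1999: gap = -2.3 × (9.95 - 4.92) = -11.569%, loss ≈ 19678 × 11.569/100 ≈ 2277.
Year 2000: gap = -2.3 × (7.4 - 4.92) = -5.704%, loss ≈ 19678 × 5.704/100 ≈ 1122.
Year 2001: gap = -2.3 × (9.84 - 4.92) = -11.316%, loss ≈ 19678 × 11.316/100 ≈ 2227.
Total lost output = 892 + 2277 + 1122 + 2227 = 6518 billion.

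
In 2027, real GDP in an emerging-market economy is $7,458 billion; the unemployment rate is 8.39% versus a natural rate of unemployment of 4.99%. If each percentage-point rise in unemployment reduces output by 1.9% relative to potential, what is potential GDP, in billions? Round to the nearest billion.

Unemployment gap = 8.39 - 4.99 = 3.4 points, so output gap = -1.9 × 3.4 = -6.46%.
Since Y = Y* × (1 + gap/100), Y* = 7458/0.9354 ≈ 7973 billion.

$7,973 billion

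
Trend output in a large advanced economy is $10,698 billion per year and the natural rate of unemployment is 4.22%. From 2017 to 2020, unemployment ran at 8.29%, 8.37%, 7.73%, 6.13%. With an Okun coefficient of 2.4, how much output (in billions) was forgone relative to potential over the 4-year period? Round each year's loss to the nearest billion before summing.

Year 2017: gap = -2.4 × (8.29 - 4.22) = -9.768%, loss ≈ 10698 × 9.768/100 ≈ 1045.
Year 2018: gap = -2.4 × (8.37 - 4.22) = -9.96%, loss ≈ 10698 × 9.96/100 ≈ 1066.
Year 2019: gap = -2.4 × (7.73 - 4.22) = -8.424%, loss ≈ 10698 × 8.424/100 ≈ 901.
Year 2020: gap = -2.4 × (6.13 - 4.22) = -4.584%, loss ≈ 10698 × 4.584/100 ≈ 490.
Total lost output = 1045 + 1066 + 901 + 490 = 3502 billion.

$3,502 billion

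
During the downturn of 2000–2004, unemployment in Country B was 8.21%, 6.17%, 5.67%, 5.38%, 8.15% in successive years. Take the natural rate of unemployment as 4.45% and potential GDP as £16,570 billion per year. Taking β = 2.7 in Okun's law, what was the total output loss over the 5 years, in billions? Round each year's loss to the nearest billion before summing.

£5,069 billion

Year 2000: gap = -2.7 × (8.21 - 4.45) = -10.152%, loss ≈ 16570 × 10.152/100 ≈ 1682.
Year 2001: gap = -2.7 × (6.17 - 4.45) = -4.644%, loss ≈ 16570 × 4.644/100 ≈ 770.
Year 2002: gap = -2.7 × (5.67 - 4.45) = -3.294%, loss ≈ 16570 × 3.294/100 ≈ 546.
Year 2003: gap = -2.7 × (5.38 - 4.45) = -2.511%, loss ≈ 16570 × 2.511/100 ≈ 416.
Year 2004: gap = -2.7 × (8.15 - 4.45) = -9.99%, loss ≈ 16570 × 9.99/100 ≈ 1655.
Total lost output = 1682 + 770 + 546 + 416 + 1655 = 5069 billion.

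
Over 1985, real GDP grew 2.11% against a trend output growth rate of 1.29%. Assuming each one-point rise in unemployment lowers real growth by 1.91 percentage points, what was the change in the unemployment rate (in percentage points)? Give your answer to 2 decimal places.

Growth-rate Okun's law: g_Y = g_Y* - β × Δu, so Δu = (g_Y* - g_Y)/β.
Δu = (1.29 - 2.11)/1.91 = -0.82/1.91 = -0.43 percentage points.

-0.43 percentage points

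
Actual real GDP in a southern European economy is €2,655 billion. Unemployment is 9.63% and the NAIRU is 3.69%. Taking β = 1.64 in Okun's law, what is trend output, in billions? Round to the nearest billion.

€2,942 billion

Unemployment gap = 9.63 - 3.69 = 5.94 points, so output gap = -1.64 × 5.94 = -9.7416%.
Since Y = Y* × (1 + gap/100), Y* = 2655/0.902584 ≈ 2942 billion.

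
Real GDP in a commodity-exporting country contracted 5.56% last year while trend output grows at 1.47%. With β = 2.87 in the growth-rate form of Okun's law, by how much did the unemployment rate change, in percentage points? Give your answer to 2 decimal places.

Growth-rate Okun's law: g_Y = g_Y* - β × Δu, so Δu = (g_Y* - g_Y)/β.
Δu = (1.47 + 5.56)/2.87 = 7.03/2.87 = 2.45 percentage points.

2.45 percentage points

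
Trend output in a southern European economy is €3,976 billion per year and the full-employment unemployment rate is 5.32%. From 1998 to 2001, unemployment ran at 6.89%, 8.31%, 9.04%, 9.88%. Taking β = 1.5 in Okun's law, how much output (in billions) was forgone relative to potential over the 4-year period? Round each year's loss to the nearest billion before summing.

Year 1998: gap = -1.5 × (6.89 - 5.32) = -2.355%, loss ≈ 3976 × 2.355/100 ≈ 94.
Year 1999: gap = -1.5 × (8.31 - 5.32) = -4.485%, loss ≈ 3976 × 4.485/100 ≈ 178.
Year 2000: gap = -1.5 × (9.04 - 5.32) = -5.58%, loss ≈ 3976 × 5.58/100 ≈ 222.
Year 2001: gap = -1.5 × (9.88 - 5.32) = -6.84%, loss ≈ 3976 × 6.84/100 ≈ 272.
Total lost output = 94 + 178 + 222 + 272 = 766 billion.

€766 billion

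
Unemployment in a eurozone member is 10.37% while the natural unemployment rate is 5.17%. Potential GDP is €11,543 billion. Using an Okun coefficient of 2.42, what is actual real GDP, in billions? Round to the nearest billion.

Unemployment gap = 10.37 - 5.17 = 5.2 points, so the output gap is -2.42 × 5.2 = -12.584%.
Actual GDP = 11543 × (1 - 12.584/100) = 11543 × 0.87416 ≈ 10090 billion.

€10,090 billion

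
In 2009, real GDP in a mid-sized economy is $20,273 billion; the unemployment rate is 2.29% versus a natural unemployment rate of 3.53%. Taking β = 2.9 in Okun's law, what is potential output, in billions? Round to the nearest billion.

Unemployment gap = 2.29 - 3.53 = -1.24 points, so output gap = -2.9 × (-1.24) = 3.596%.
Since Y = Y* × (1 + gap/100), Y* = 20273/1.03596 ≈ 19569 billion.

$19,569 billion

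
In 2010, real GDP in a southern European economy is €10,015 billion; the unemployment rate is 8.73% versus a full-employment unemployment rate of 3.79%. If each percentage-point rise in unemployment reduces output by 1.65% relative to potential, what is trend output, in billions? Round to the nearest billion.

Unemployment gap = 8.73 - 3.79 = 4.94 points, so output gap = -1.65 × 4.94 = -8.151%.
Since Y = Y* × (1 + gap/100), Y* = 10015/0.91849 ≈ 10904 billion.

€10,904 billion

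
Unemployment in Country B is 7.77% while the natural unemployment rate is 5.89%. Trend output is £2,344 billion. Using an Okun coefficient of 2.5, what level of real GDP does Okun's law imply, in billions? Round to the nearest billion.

Unemployment gap = 7.77 - 5.89 = 1.88 points, so the output gap is -2.5 × 1.88 = -4.7%.
Actual GDP = 2344 × (1 - 4.7/100) = 2344 × 0.953 ≈ 2234 billion.

£2,234 billion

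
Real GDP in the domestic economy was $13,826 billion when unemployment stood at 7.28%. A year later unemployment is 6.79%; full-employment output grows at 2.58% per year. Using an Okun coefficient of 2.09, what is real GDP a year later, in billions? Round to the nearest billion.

Δu = 6.79 - 7.28 = -0.49 points.
Okun's law (growth form): g_Y = g_Y* - β × Δu = 2.58 - 2.09 × (-0.49) = 2.58 + 1.0241 = 3.6041%.
Real GDP in the next year = 13826 × (1 + 3.6041/100) = 13826 × 1.036041 ≈ 14324 billion.

$14,324 billion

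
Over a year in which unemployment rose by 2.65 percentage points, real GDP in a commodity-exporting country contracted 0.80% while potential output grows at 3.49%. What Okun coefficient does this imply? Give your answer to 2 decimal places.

β ≈ 1.62

Growth form: g_Y = g_Y* - β × Δu, so β = (g_Y* - g_Y)/Δu.
β = (3.49 + 0.8)/2.65 = 4.29/2.65 = 1.62.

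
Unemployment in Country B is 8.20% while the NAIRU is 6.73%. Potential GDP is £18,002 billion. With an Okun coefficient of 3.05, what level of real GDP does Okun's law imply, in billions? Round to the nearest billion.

Unemployment gap = 8.2 - 6.73 = 1.47 points, so the output gap is -3.05 × 1.47 = -4.4835%.
Actual GDP = 18002 × (1 - 4.4835/100) = 18002 × 0.955165 ≈ 17195 billion.

£17,195 billion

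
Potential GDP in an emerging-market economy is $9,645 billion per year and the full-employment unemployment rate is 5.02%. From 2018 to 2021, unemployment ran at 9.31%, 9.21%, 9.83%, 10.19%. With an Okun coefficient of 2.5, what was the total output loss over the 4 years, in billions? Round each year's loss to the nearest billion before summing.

Year 2018: gap = -2.5 × (9.31 - 5.02) = -10.725%, loss ≈ 9645 × 10.725/100 ≈ 1034.
Year 2019: gap = -2.5 × (9.21 - 5.02) = -10.475%, loss ≈ 9645 × 10.475/100 ≈ 1010.
Year 2020: gap = -2.5 × (9.83 - 5.02) = -12.025%, loss ≈ 9645 × 12.025/100 ≈ 1160.
Year 2021: gap = -2.5 × (10.19 - 5.02) = -12.925%, loss ≈ 9645 × 12.925/100 ≈ 1247.
Total lost output = 1034 + 1010 + 1160 + 1247 = 4451 billion.

$4,451 billion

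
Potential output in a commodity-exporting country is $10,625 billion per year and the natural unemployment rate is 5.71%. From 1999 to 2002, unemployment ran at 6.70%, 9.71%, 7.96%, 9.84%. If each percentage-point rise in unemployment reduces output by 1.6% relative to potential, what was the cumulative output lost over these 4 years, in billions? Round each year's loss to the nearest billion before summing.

$1,933 billion

Year 1999: gap = -1.6 × (6.7 - 5.71) = -1.584%, loss ≈ 10625 × 1.584/100 ≈ 168.
Year 2000: gap = -1.6 × (9.71 - 5.71) = -6.4%, loss ≈ 10625 × 6.4/100 ≈ 680.
Year 2001: gap = -1.6 × (7.96 - 5.71) = -3.6%, loss ≈ 10625 × 3.6/100 ≈ 383.
Year 2002: gap = -1.6 × (9.84 - 5.71) = -6.608%, loss ≈ 10625 × 6.608/100 ≈ 702.
Total lost output = 168 + 680 + 383 + 702 = 1933 billion.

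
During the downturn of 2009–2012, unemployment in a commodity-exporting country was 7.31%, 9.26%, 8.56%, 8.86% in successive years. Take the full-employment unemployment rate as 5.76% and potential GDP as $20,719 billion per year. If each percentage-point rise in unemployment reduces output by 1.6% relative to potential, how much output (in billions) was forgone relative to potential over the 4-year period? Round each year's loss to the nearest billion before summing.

$3,630 billion

Year 2009: gap = -1.6 × (7.31 - 5.76) = -2.48%, loss ≈ 20719 × 2.48/100 ≈ 514.
Year 2010: gap = -1.6 × (9.26 - 5.76) = -5.6%, loss ≈ 20719 × 5.6/100 ≈ 1160.
Year 2011: gap = -1.6 × (8.56 - 5.76) = -4.48%, loss ≈ 20719 × 4.48/100 ≈ 928.
Year 2012: gap = -1.6 × (8.86 - 5.76) = -4.96%, loss ≈ 20719 × 4.96/100 ≈ 1028.
Total lost output = 514 + 1160 + 928 + 1028 = 3630 billion.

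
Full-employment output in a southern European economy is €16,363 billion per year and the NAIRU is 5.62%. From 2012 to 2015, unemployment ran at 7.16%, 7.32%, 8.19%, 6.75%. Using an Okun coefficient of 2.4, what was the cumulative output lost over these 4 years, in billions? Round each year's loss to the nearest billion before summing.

Year 2012: gap = -2.4 × (7.16 - 5.62) = -3.696%, loss ≈ 16363 × 3.696/100 ≈ 605.
Year 2013: gap = -2.4 × (7.32 - 5.62) = -4.08%, loss ≈ 16363 × 4.08/100 ≈ 668.
Year 2014: gap = -2.4 × (8.19 - 5.62) = -6.168%, loss ≈ 16363 × 6.168/100 ≈ 1009.
Year 2015: gap = -2.4 × (6.75 - 5.62) = -2.712%, loss ≈ 16363 × 2.712/100 ≈ 444.
Total lost output = 605 + 668 + 1009 + 444 = 2726 billion.

€2,726 billion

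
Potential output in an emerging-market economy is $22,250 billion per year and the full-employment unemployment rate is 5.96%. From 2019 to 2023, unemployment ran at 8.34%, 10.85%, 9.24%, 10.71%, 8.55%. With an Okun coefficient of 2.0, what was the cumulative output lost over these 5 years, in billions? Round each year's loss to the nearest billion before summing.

Year 2019: gap = -2.0 × (8.34 - 5.96) = -4.76%, loss ≈ 22250 × 4.76/100 ≈ 1059.
Year 2020: gap = -2.0 × (10.85 - 5.96) = -9.78%, loss ≈ 22250 × 9.78/100 ≈ 2176.
Year 2021: gap = -2.0 × (9.24 - 5.96) = -6.56%, loss ≈ 22250 × 6.56/100 ≈ 1460.
Year 2022: gap = -2.0 × (10.71 - 5.96) = -9.5%, loss ≈ 22250 × 9.5/100 ≈ 2114.
Year 2023: gap = -2.0 × (8.55 - 5.96) = -5.18%, loss ≈ 22250 × 5.18/100 ≈ 1153.
Total lost output = 1059 + 2176 + 1460 + 2114 + 1153 = 7962 billion.

$7,962 billion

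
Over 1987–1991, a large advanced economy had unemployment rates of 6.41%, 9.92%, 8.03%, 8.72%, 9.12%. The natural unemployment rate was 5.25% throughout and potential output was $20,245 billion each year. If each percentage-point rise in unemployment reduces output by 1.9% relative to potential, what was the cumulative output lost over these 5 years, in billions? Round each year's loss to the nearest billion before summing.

$6,135 billion

Year 1987: gap = -1.9 × (6.41 - 5.25) = -2.204%, loss ≈ 20245 × 2.204/100 ≈ 446.
Year 1988: gap = -1.9 × (9.92 - 5.25) = -8.873%, loss ≈ 20245 × 8.873/100 ≈ 1796.
Year 1989: gap = -1.9 × (8.03 - 5.25) = -5.282%, loss ≈ 20245 × 5.282/100 ≈ 1069.
Year 1990: gap = -1.9 × (8.72 - 5.25) = -6.593%, loss ≈ 20245 × 6.593/100 ≈ 1335.
Year 1991: gap = -1.9 × (9.12 - 5.25) = -7.353%, loss ≈ 20245 × 7.353/100 ≈ 1489.
Total lost output = 446 + 1796 + 1069 + 1335 + 1489 = 6135 billion.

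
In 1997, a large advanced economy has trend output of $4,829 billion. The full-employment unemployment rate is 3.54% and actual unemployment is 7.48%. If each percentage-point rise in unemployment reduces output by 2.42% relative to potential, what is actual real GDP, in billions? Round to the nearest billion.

Unemployment gap = 7.48 - 3.54 = 3.94 points, so the output gap is -2.42 × 3.94 = -9.5348%.
Actual GDP = 4829 × (1 - 9.5348/100) = 4829 × 0.904652 ≈ 4369 billion.

$4,369 billion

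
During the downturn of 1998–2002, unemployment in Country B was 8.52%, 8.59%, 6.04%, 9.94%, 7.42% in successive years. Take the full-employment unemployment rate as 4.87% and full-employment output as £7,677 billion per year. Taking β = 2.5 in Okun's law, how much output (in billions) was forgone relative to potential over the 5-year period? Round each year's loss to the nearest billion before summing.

Year 1998: gap = -2.5 × (8.52 - 4.87) = -9.125%, loss ≈ 7677 × 9.125/100 ≈ 701.
Year 1999: gap = -2.5 × (8.59 - 4.87) = -9.3%, loss ≈ 7677 × 9.3/100 ≈ 714.
Year 2000: gap = -2.5 × (6.04 - 4.87) = -2.925%, loss ≈ 7677 × 2.925/100 ≈ 225.
Year 2001: gap = -2.5 × (9.94 - 4.87) = -12.675%, loss ≈ 7677 × 12.675/100 ≈ 973.
Year 2002: gap = -2.5 × (7.42 - 4.87) = -6.375%, loss ≈ 7677 × 6.375/100 ≈ 489.
Total lost output = 701 + 714 + 225 + 973 + 489 = 3102 billion.

£3,102 billion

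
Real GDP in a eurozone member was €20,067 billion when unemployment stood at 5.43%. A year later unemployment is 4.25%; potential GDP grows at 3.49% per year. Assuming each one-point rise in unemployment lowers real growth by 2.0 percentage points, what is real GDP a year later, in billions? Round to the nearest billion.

€21,241 billion

Δu = 4.25 - 5.43 = -1.18 points.
Okun's law (growth form): g_Y = g_Y* - β × Δu = 3.49 - 2.0 × (-1.18) = 3.49 + 2.36 = 5.85%.
Real GDP in the next year = 20067 × (1 + 5.85/100) = 20067 × 1.0585 ≈ 21241 billion.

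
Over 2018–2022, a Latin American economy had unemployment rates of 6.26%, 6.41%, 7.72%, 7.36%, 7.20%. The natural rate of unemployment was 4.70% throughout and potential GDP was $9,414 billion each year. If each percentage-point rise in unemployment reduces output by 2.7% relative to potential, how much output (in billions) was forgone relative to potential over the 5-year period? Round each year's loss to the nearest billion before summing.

Year 2018: gap = -2.7 × (6.26 - 4.7) = -4.212%, loss ≈ 9414 × 4.212/100 ≈ 397.
Year 2019: gap = -2.7 × (6.41 - 4.7) = -4.617%, loss ≈ 9414 × 4.617/100 ≈ 435.
Year 2020: gap = -2.7 × (7.72 - 4.7) = -8.154%, loss ≈ 9414 × 8.154/100 ≈ 768.
Year 2021: gap = -2.7 × (7.36 - 4.7) = -7.182%, loss ≈ 9414 × 7.182/100 ≈ 676.
Year 2022: gap = -2.7 × (7.2 - 4.7) = -6.75%, loss ≈ 9414 × 6.75/100 ≈ 635.
Total lost output = 397 + 435 + 768 + 676 + 635 = 2911 billion.

$2,911 billion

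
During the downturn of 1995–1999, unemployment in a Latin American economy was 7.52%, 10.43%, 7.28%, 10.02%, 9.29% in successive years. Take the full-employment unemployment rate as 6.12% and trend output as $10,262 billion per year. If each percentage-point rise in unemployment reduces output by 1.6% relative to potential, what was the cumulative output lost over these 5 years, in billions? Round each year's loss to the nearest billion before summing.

$2,288 billion

Year 1995: gap = -1.6 × (7.52 - 6.12) = -2.24%, loss ≈ 10262 × 2.24/100 ≈ 230.
Year 1996: gap = -1.6 × (10.43 - 6.12) = -6.896%, loss ≈ 10262 × 6.896/100 ≈ 708.
Year 1997: gap = -1.6 × (7.28 - 6.12) = -1.856%, loss ≈ 10262 × 1.856/100 ≈ 190.
Year 1998: gap = -1.6 × (10.02 - 6.12) = -6.24%, loss ≈ 10262 × 6.24/100 ≈ 640.
Year 1999: gap = -1.6 × (9.29 - 6.12) = -5.072%, loss ≈ 10262 × 5.072/100 ≈ 520.
Total lost output = 230 + 708 + 190 + 640 + 520 = 2288 billion.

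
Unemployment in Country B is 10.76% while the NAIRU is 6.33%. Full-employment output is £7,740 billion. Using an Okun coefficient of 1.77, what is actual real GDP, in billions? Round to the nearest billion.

Unemployment gap = 10.76 - 6.33 = 4.43 points, so the output gap is -1.77 × 4.43 = -7.8411%.
Actual GDP = 7740 × (1 - 7.8411/100) = 7740 × 0.921589 ≈ 7133 billion.

£7,133 billion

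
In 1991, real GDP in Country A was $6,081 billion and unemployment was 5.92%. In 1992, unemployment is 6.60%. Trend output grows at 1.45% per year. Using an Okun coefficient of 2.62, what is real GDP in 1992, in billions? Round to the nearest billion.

Δu = 6.6 - 5.92 = 0.68 points.
Okun's law (growth form): g_Y = g_Y* - β × Δu = 1.45 - 2.62 × (0.68) = 1.45 - 1.7816 = -0.3316%.
Real GDP in the next year = 6081 × (1 - 0.3316/100) = 6081 × 0.996684 ≈ 6061 billion.

$6,061 billion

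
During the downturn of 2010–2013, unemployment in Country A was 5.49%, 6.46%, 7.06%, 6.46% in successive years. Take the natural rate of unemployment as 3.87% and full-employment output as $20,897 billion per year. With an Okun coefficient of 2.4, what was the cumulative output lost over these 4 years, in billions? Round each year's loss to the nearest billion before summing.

Year 2010: gap = -2.4 × (5.49 - 3.87) = -3.888%, loss ≈ 20897 × 3.888/100 ≈ 812.
Year 2011: gap = -2.4 × (6.46 - 3.87) = -6.216%, loss ≈ 20897 × 6.216/100 ≈ 1299.
Year 2012: gap = -2.4 × (7.06 - 3.87) = -7.656%, loss ≈ 20897 × 7.656/100 ≈ 1600.
Year 2013: gap = -2.4 × (6.46 - 3.87) = -6.216%, loss ≈ 20897 × 6.216/100 ≈ 1299.
Total lost output = 812 + 1299 + 1600 + 1299 = 5010 billion.

$5,010 billion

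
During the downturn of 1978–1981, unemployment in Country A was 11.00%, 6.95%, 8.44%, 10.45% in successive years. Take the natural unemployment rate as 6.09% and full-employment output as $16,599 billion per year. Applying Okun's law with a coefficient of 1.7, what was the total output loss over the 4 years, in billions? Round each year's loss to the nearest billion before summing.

Year 1978: gap = -1.7 × (11 - 6.09) = -8.347%, loss ≈ 16599 × 8.347/100 ≈ 1386.
Year 1979: gap = -1.7 × (6.95 - 6.09) = -1.462%, loss ≈ 16599 × 1.462/100 ≈ 243.
Year 1980: gap = -1.7 × (8.44 - 6.09) = -3.995%, loss ≈ 16599 × 3.995/100 ≈ 663.
Year 1981: gap = -1.7 × (10.45 - 6.09) = -7.412%, loss ≈ 16599 × 7.412/100 ≈ 1230.
Total lost output = 1386 + 243 + 663 + 1230 = 3522 billion.

$3,522 billion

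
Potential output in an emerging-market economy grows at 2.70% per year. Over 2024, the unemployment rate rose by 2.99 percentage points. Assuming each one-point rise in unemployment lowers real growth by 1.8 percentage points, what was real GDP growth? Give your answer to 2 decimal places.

Growth-rate Okun's law: g_Y = g_Y* - β × Δu.
g_Y = 2.70 - 1.8 × (2.99) = 2.7 - 5.382 = -2.682%, i.e. -2.68% to 2 d.p.

-2.68%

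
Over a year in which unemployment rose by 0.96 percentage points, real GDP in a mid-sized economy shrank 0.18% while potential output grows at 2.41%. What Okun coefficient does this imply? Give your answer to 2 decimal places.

Growth form: g_Y = g_Y* - β × Δu, so β = (g_Y* - g_Y)/Δu.
β = (2.41 + 0.18)/0.96 = 2.59/0.96 = 2.70.

β ≈ 2.70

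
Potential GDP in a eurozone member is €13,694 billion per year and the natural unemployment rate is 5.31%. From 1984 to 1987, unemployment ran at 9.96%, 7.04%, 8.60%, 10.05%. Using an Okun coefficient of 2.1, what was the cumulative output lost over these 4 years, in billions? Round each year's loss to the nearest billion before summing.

€4,144 billion

Year 1984: gap = -2.1 × (9.96 - 5.31) = -9.765%, loss ≈ 13694 × 9.765/100 ≈ 1337.
Year 1985: gap = -2.1 × (7.04 - 5.31) = -3.633%, loss ≈ 13694 × 3.633/100 ≈ 498.
Year 1986: gap = -2.1 × (8.6 - 5.31) = -6.909%, loss ≈ 13694 × 6.909/100 ≈ 946.
Year 1987: gap = -2.1 × (10.05 - 5.31) = -9.954%, loss ≈ 13694 × 9.954/100 ≈ 1363.
Total lost output = 1337 + 498 + 946 + 1363 = 4144 billion.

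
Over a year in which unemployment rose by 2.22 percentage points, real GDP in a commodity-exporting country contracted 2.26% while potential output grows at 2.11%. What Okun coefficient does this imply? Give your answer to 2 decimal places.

β ≈ 1.97

Growth form: g_Y = g_Y* - β × Δu, so β = (g_Y* - g_Y)/Δu.
β = (2.11 + 2.26)/2.22 = 4.37/2.22 = 1.97.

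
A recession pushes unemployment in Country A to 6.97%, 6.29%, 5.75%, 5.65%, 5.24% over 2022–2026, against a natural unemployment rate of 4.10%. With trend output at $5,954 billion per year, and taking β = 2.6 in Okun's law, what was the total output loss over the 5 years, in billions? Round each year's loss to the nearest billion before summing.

$1,454 billion

Year 2022: gap = -2.6 × (6.97 - 4.1) = -7.462%, loss ≈ 5954 × 7.462/100 ≈ 444.
Year 2023: gap = -2.6 × (6.29 - 4.1) = -5.694%, loss ≈ 5954 × 5.694/100 ≈ 339.
Year 2024: gap = -2.6 × (5.75 - 4.1) = -4.29%, loss ≈ 5954 × 4.29/100 ≈ 255.
Year 2025: gap = -2.6 × (5.65 - 4.1) = -4.03%, loss ≈ 5954 × 4.03/100 ≈ 240.
Year 2026: gap = -2.6 × (5.24 - 4.1) = -2.964%, loss ≈ 5954 × 2.964/100 ≈ 176.
Total lost output = 444 + 339 + 255 + 240 + 176 = 1454 billion.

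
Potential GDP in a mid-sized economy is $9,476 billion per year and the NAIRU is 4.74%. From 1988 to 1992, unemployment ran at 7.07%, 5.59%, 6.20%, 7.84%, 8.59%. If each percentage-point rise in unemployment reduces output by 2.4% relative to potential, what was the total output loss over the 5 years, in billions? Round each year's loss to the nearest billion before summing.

$2,636 billion

Year 1988: gap = -2.4 × (7.07 - 4.74) = -5.592%, loss ≈ 9476 × 5.592/100 ≈ 530.
Year 1989: gap = -2.4 × (5.59 - 4.74) = -2.04%, loss ≈ 9476 × 2.04/100 ≈ 193.
Year 1990: gap = -2.4 × (6.2 - 4.74) = -3.504%, loss ≈ 9476 × 3.504/100 ≈ 332.
Year 1991: gap = -2.4 × (7.84 - 4.74) = -7.44%, loss ≈ 9476 × 7.44/100 ≈ 705.
Year 1992: gap = -2.4 × (8.59 - 4.74) = -9.24%, loss ≈ 9476 × 9.24/100 ≈ 876.
Total lost output = 530 + 193 + 332 + 705 + 876 = 2636 billion.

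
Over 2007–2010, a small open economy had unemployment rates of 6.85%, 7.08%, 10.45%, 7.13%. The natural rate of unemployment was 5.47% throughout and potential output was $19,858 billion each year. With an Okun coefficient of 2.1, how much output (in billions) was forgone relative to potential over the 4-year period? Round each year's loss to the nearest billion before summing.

$4,015 billion

Year 2007: gap = -2.1 × (6.85 - 5.47) = -2.898%, loss ≈ 19858 × 2.898/100 ≈ 575.
Year 2008: gap = -2.1 × (7.08 - 5.47) = -3.381%, loss ≈ 19858 × 3.381/100 ≈ 671.
Year 2009: gap = -2.1 × (10.45 - 5.47) = -10.458%, loss ≈ 19858 × 10.458/100 ≈ 2077.
Year 2010: gap = -2.1 × (7.13 - 5.47) = -3.486%, loss ≈ 19858 × 3.486/100 ≈ 692.
Total lost output = 575 + 671 + 2077 + 692 = 4015 billion.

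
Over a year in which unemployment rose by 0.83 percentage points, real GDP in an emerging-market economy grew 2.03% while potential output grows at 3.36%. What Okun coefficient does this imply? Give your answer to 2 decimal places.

β ≈ 1.60

Growth form: g_Y = g_Y* - β × Δu, so β = (g_Y* - g_Y)/Δu.
β = (3.36 - 2.03)/0.83 = 1.33/0.83 = 1.60.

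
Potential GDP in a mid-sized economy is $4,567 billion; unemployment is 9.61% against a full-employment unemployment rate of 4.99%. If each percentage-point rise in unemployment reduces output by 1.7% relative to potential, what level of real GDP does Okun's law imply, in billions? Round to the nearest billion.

$4,208 billion

Unemployment gap = 9.61 - 4.99 = 4.62 points, so the output gap is -1.7 × 4.62 = -7.854%.
Actual GDP = 4567 × (1 - 7.854/100) = 4567 × 0.92146 ≈ 4208 billion.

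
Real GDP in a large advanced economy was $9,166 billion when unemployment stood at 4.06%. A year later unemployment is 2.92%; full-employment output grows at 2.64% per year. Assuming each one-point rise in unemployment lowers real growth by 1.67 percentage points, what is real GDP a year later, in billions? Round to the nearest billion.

Δu = 2.92 - 4.06 = -1.14 points.
Okun's law (growth form): g_Y = g_Y* - β × Δu = 2.64 - 1.67 × (-1.14) = 2.64 + 1.9038 = 4.5438%.
Real GDP in the next year = 9166 × (1 + 4.5438/100) = 9166 × 1.045438 ≈ 9582 billion.

$9,582 billion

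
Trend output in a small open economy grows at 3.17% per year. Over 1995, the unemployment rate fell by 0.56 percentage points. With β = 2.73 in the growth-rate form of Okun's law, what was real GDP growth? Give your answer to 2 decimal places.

4.70%

Growth-rate Okun's law: g_Y = g_Y* - β × Δu.
g_Y = 3.17 - 2.73 × (-0.56) = 3.17 + 1.5288 = 4.6988%, i.e. 4.70% to 2 d.p.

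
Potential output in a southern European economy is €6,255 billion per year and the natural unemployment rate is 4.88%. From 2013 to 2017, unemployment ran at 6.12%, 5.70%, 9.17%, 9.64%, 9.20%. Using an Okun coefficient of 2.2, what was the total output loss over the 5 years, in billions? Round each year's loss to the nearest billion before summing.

€2,123 billion

Year 2013: gap = -2.2 × (6.12 - 4.88) = -2.728%, loss ≈ 6255 × 2.728/100 ≈ 171.
Year 2014: gap = -2.2 × (5.7 - 4.88) = -1.804%, loss ≈ 6255 × 1.804/100 ≈ 113.
Year 2015: gap = -2.2 × (9.17 - 4.88) = -9.438%, loss ≈ 6255 × 9.438/100 ≈ 590.
Year 2016: gap = -2.2 × (9.64 - 4.88) = -10.472%, loss ≈ 6255 × 10.472/100 ≈ 655.
Year 2017: gap = -2.2 × (9.2 - 4.88) = -9.504%, loss ≈ 6255 × 9.504/100 ≈ 594.
Total lost output = 171 + 113 + 590 + 655 + 594 = 2123 billion.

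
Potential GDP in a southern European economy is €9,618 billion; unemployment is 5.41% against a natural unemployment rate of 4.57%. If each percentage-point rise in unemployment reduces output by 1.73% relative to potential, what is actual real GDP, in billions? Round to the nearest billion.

Unemployment gap = 5.41 - 4.57 = 0.84 points, so the output gap is -1.73 × 0.84 = -1.4532%.
Actual GDP = 9618 × (1 - 1.4532/100) = 9618 × 0.985468 ≈ 9478 billion.

€9,478 billion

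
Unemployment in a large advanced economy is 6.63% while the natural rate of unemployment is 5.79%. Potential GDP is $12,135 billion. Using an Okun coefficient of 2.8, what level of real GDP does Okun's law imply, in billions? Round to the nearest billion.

$11,850 billion

Unemployment gap = 6.63 - 5.79 = 0.84 points, so the output gap is -2.8 × 0.84 = -2.352%.
Actual GDP = 12135 × (1 - 2.352/100) = 12135 × 0.97648 ≈ 11850 billion.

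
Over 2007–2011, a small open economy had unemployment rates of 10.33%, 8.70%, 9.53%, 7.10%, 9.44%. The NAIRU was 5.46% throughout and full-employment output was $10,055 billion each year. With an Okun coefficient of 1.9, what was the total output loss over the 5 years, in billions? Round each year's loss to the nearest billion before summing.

Year 2007: gap = -1.9 × (10.33 - 5.46) = -9.253%, loss ≈ 10055 × 9.253/100 ≈ 930.
Year 2008: gap = -1.9 × (8.7 - 5.46) = -6.156%, loss ≈ 10055 × 6.156/100 ≈ 619.
Year 2009: gap = -1.9 × (9.53 - 5.46) = -7.733%, loss ≈ 10055 × 7.733/100 ≈ 778.
Year 2010: gap = -1.9 × (7.1 - 5.46) = -3.116%, loss ≈ 10055 × 3.116/100 ≈ 313.
Year 2011: gap = -1.9 × (9.44 - 5.46) = -7.562%, loss ≈ 10055 × 7.562/100 ≈ 760.
Total lost output = 930 + 619 + 778 + 313 + 760 = 3400 billion.

$3,400 billion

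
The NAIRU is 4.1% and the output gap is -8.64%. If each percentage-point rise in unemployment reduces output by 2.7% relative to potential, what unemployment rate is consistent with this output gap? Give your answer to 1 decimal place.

7.3%

From Okun's law, u - u* = -(output gap)/β = -(-8.64)/2.7 = 3.2 points.
So u = 4.1 + 3.2 = 7.3%.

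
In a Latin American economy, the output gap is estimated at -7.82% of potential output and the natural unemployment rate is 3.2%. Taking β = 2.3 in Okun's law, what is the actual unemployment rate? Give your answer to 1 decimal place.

6.6%

From Okun's law, u - u* = -(output gap)/β = -(-7.82)/2.3 = 3.4 points.
So u = 3.2 + 3.4 = 6.6%.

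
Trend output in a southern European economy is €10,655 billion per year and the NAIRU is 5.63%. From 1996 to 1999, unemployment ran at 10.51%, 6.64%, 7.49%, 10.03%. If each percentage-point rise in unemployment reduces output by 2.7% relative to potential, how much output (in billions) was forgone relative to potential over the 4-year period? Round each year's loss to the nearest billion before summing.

€3,496 billion

Year 1996: gap = -2.7 × (10.51 - 5.63) = -13.176%, loss ≈ 10655 × 13.176/100 ≈ 1404.
Year 1997: gap = -2.7 × (6.64 - 5.63) = -2.727%, loss ≈ 10655 × 2.727/100 ≈ 291.
Year 1998: gap = -2.7 × (7.49 - 5.63) = -5.022%, loss ≈ 10655 × 5.022/100 ≈ 535.
Year 1999: gap = -2.7 × (10.03 - 5.63) = -11.88%, loss ≈ 10655 × 11.88/100 ≈ 1266.
Total lost output = 1404 + 291 + 535 + 1266 = 3496 billion.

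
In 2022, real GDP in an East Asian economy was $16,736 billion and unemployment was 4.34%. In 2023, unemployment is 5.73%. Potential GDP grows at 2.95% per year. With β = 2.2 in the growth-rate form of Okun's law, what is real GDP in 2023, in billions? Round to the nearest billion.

$16,718 billion

Δu = 5.73 - 4.34 = 1.39 points.
Okun's law (growth form): g_Y = g_Y* - β × Δu = 2.95 - 2.2 × (1.39) = 2.95 - 3.058 = -0.108%.
Real GDP in the next year = 16736 × (1 - 0.108/100) = 16736 × 0.99892 ≈ 16718 billion.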